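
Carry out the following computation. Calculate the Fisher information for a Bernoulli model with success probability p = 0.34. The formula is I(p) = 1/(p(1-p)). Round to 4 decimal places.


For Bernoulli(p), Fisher information is I(p) = 1/(p*(1-p)).
p = 0.34, 1-p = 0.66.
p*(1-p) = 0.2244.
I(p) = 1/0.2244 = 4.4563

4.4563


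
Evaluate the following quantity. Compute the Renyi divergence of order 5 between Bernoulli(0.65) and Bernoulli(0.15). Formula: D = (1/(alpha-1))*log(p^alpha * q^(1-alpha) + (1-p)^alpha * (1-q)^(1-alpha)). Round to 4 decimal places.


Renyi divergence of order alpha between Bernoulli distributions:
D = (1/(alpha-1))*log(p^alpha * q^(1-alpha) + (1-p)^alpha * (1-q)^(1-alpha)).
alpha = 5, p = 0.65, q = 0.15.
p^alpha * q^(1-alpha) = 0.65^5 * 0.15^-4 = 229.19321.
(1-p)^alpha * (1-q)^(1-alpha) = 0.35^5 * 0.85^-4 = 0.010062.
sum = 229.19321 + 0.010062 = 229.203271.
D = (1/4)*log(229.203271) = 1.3587

1.3587


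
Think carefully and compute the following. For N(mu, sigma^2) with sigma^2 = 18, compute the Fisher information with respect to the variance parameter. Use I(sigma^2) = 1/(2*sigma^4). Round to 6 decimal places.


Fisher information for variance: I(sigma^2) = 1/(2*sigma^4).
sigma^2 = 18, so sigma^4 = 324.
I = 1/(2*324) = 1/648 = 0.001543

0.001543


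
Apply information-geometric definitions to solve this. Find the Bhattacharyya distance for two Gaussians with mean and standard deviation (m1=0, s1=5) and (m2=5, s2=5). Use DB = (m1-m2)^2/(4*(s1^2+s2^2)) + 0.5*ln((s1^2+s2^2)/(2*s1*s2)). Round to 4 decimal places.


Bhattacharyya distance between two Gaussians:
DB = (m1-m2)^2/(4*(s1^2+s2^2)) + (1/2)*ln((s1^2+s2^2)/(2*s1*s2)).
(m1-m2)^2 = (-5)^2 = 25.
s1^2+s2^2 = 25 + 25 = 50.
term1 = 25/200 = 0.125.
term2 = 0.5*ln(50/50.0) = 0.0.
DB = 0.125 + 0.0 = 0.1250

0.1250


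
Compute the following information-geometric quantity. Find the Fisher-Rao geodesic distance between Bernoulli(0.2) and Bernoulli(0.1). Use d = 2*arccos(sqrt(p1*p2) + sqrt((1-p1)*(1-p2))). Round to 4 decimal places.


Geodesic distance on Bernoulli manifold:
d(p1,p2) = 2*arccos(sqrt(p1*p2) + sqrt((1-p1)*(1-p2))).
sqrt(p1*p2) = sqrt(0.2*0.1) = 0.141421.
sqrt((1-p1)*(1-p2)) = sqrt(0.8*0.9) = 0.848528.
arg = 0.141421 + 0.848528 = 0.989949.
d = 2*arccos(0.989949) = 0.2838

0.2838


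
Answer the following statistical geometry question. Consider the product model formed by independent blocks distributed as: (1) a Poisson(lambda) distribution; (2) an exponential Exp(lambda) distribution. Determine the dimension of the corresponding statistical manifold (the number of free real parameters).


The dimension of a statistical manifold equals the number of free
(independent) real parameters of the model. For a product of independent
blocks the parameter counts add.
- Poisson (lambda): 1.
- exponential (lambda): 1.
Total = 1 + 1 = 2.
Dimension = 2

2


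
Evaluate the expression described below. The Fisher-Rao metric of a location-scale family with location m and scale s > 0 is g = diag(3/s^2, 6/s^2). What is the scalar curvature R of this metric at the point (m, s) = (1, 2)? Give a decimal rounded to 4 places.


The metric has the form g = (A dm^2 + B ds^2)/s^2 with A = 3, B = 6.
Substitute u = sqrt(A/B)*m: g = B*(du^2 + ds^2)/s^2, i.e. B times the
Poincare upper half-plane metric, which has constant Gaussian curvature -1.
Scaling a 2D metric by a constant c divides the Gaussian curvature by c,
so K = -1/B = -1/(6) = -0.1667 everywhere (the point (m, s) = (1, 2) is irrelevant:
the curvature is constant).
Scalar curvature in dimension 2: R = 2K = -2/(6) = -0.3333.

-0.3333


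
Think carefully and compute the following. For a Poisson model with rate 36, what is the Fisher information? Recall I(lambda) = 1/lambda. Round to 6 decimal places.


Fisher information for Poisson: I(lambda) = 1/lambda.
lambda = 36.
I(lambda) = 1/36 = 0.027778

0.027778


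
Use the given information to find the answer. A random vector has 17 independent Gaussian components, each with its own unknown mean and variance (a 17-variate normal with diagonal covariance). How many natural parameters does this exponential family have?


Exponential family dimension calculation:
Each univariate normal has two natural parameters (mu/sigma^2 and -1/(2 sigma^2)).
With 17 independent components, dim = 2 * 17 = 34.

34


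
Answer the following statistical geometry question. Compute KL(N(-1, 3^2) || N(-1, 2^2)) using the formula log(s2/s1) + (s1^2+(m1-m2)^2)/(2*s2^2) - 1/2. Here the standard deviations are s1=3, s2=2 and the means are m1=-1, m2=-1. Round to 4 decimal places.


KL divergence between normal distributions:
KL = log(s2/s1) + (s1^2 + (m1-m2)^2)/(2*s2^2) - 1/2.
log(2/3) = -0.405465.
(3^2 + (-1--1)^2)/(2*2^2) = (9 + 0)/8 = 1.125.
KL = -0.405465 + 1.125 - 0.5 = 0.2195

0.2195


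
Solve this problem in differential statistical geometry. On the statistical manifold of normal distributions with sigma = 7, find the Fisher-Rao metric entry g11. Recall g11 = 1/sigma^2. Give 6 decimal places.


For the 2-parameter normal family, the Fisher metric has:
  g11 = 1/sigma^2, g22 = 2/sigma^2.
sigma = 7, sigma^2 = 49.
g11 = 0.020408

0.020408


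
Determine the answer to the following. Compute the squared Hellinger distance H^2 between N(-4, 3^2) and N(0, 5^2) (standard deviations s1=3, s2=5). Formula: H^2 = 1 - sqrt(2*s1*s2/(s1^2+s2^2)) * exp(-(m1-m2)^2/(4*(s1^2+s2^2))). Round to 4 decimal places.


Squared Hellinger distance for Gaussians:
H^2 = 1 - sqrt(2*s1*s2/(s1^2+s2^2)) * exp(-(m1-m2)^2/(4*(s1^2+s2^2))).
s1^2 = 9, s2^2 = 25, s1^2+s2^2 = 34.
sqrt(2*3*5/(34)) = 0.939336.
(m1-m2)^2 = (-4)^2 = 16.
exp(-16/(4*34)) = exp(-0.117647) = 0.88901.
H^2 = 1 - 0.939336*0.88901 = 0.1649

0.1649


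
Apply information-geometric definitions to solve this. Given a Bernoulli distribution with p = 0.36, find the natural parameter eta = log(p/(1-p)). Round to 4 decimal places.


Natural parameter for Bernoulli: eta = log(p/(1-p)).
p = 0.36, 1-p = 0.64.
p/(1-p) = 0.5625.
eta = log(0.5625) = -0.5754

-0.5754


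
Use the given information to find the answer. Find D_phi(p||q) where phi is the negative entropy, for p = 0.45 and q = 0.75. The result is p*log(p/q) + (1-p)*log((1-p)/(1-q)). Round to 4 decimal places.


Bregman divergence with negative entropy generator:
D = p*log(p/q) + (1-p)*log((1-p)/(1-q)).
p = 0.45, q = 0.75.
p*log(p/q) = 0.45*log(0.45/0.75) = -0.229872.
(1-p)*log((1-p)/(1-q)) = 0.55*log(0.55/0.25) = 0.433652.
D = -0.229872 + 0.433652 = 0.2038

0.2038


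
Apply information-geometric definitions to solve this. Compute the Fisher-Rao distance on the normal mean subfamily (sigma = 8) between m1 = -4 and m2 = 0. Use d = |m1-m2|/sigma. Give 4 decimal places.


On the fixed-variance normal subfamily, geodesic distance = |m1-m2|/sigma.
|-4 - 0| = 4.
sigma = 8.
d = 4/8 = 0.5000

0.5000


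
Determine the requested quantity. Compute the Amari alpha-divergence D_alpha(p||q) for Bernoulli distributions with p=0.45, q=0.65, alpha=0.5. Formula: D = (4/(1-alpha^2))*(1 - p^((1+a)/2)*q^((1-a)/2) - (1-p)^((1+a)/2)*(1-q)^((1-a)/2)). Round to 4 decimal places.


Amari alpha-divergence:
D = (4/(1-alpha^2))*(1 - p^((1+a)/2)*q^((1-a)/2) - (1-p)^((1+a)/2)*(1-q)^((1-a)/2)).
alpha = 0.5, p = 0.45, q = 0.65.
e1 = (1+alpha)/2 = 0.75, e2 = (1-alpha)/2 = 0.25.
t1 = p^e1 * q^e2 = 0.45^0.75 * 0.65^0.25 = 0.49333.
t2 = (1-p)^e1 * (1-q)^e2 = 0.55^0.75 * 0.35^0.25 = 0.491235.
4/(1-alpha^2) = 5.333333.
D = 5.333333*(1 - 0.49333 - 0.491235) = 0.0823

0.0823


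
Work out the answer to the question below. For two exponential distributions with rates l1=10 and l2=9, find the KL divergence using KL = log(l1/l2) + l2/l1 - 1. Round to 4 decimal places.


KL divergence for exponential family:
KL = log(l1/l2) + l2/l1 - 1.
log(10/9) = 0.105361.
9/10 = 0.9.
KL = 0.105361 + 0.9 - 1 = 0.0054

0.0054


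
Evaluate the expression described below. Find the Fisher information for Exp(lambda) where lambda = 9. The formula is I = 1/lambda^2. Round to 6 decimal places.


Fisher information for exponential: I(lambda) = 1/lambda^2.
lambda = 9, lambda^2 = 81.
I = 1/81 = 0.012346

0.012346


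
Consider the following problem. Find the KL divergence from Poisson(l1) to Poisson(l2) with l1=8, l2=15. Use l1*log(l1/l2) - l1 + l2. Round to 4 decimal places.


KL divergence for Poisson:
KL = l1*log(l1/l2) - l1 + l2.
l1 = 8, l2 = 15.
log(8/15) = -0.628609.
l1*log(l1/l2) = 8 * -0.628609 = -5.028869.
KL = -5.028869 - 8 + 15 = 1.9711

1.9711


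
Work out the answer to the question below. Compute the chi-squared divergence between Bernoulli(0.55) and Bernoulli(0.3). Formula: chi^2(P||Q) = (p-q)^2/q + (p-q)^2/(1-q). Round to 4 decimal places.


Chi-squared divergence between Bernoulli distributions:
chi^2 = (p-q)^2/q + (p-q)^2/(1-q).
p = 0.55, q = 0.3, p-q = 0.25.
(p-q)^2 = 0.0625.
term1 = 0.0625/0.3 = 0.208333.
term2 = 0.0625/0.7 = 0.089286.
chi^2 = 0.208333 + 0.089286 = 0.2976

0.2976


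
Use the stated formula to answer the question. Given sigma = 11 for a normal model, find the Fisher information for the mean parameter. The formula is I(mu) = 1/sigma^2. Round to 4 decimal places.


The Fisher information for the mean of a normal distribution is I(mu) = 1/sigma^2.
sigma = 11, so sigma^2 = 121.
I(mu) = 1/121 = 0.0083

0.0083


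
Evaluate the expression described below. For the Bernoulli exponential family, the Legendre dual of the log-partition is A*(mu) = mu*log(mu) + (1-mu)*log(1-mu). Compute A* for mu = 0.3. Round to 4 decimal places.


Legendre transform for Bernoulli:
A*(mu) = mu*log(mu) + (1-mu)*log(1-mu).
mu = 0.3, 1-mu = 0.7.
mu*log(mu) = 0.3*log(0.3) = -0.361192.
(1-mu)*log(1-mu) = 0.7*log(0.7) = -0.249672.
A* = -0.361192 + -0.249672 = -0.6109

-0.6109


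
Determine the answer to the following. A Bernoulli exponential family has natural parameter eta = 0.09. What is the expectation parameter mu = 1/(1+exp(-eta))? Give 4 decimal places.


Dual coordinate (expectation parameter) for Bernoulli:
mu = 1/(1+exp(-eta)).
eta = 0.09.
exp(-eta) = exp(-0.09) = 0.913931.
mu = 1/(1+0.913931) = 0.5225

0.5225


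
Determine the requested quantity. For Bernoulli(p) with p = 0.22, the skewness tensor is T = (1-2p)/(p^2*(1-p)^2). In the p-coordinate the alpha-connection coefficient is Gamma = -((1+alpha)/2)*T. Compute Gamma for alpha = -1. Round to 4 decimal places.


Skewness (Amari-Chentsov) tensor: T = (1-2p)/(p^2*(1-p)^2).
p = 0.22, 1-2p = 0.56, p^2 = 0.0484, (1-p)^2 = 0.6084.
T = 0.56/(0.0484 * 0.6084) = 19.017502.
In the p-coordinate, Gamma^(alpha) = Gamma^(0) - (alpha/2)*T with Gamma^(0) = (1/2)*g'(p) = -T/2,
so Gamma^(alpha) = -((1+alpha)/2)*T.
alpha = -1, -(1+alpha)/2 = 0.0.
Gamma = 0.0 * 19.017502 = 0.0000

0.0000


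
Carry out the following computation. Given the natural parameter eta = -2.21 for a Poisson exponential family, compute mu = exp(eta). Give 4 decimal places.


Expectation parameter for Poisson exponential family:
mu = exp(eta).
eta = -2.21.
mu = exp(-2.21) = 0.1097

0.1097


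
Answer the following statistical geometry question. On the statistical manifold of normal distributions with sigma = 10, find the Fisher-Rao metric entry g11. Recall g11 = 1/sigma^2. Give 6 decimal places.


For the 2-parameter normal family, the Fisher metric has:
  g11 = 1/sigma^2, g22 = 2/sigma^2.
sigma = 10, sigma^2 = 100.
g11 = 0.010000

0.010000


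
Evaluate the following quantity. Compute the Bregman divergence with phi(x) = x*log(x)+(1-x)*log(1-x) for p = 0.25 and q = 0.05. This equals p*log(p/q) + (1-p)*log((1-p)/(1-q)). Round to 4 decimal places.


Bregman divergence with negative entropy generator:
D = p*log(p/q) + (1-p)*log((1-p)/(1-q)).
p = 0.25, q = 0.05.
p*log(p/q) = 0.25*log(0.25/0.05) = 0.402359.
(1-p)*log((1-p)/(1-q)) = 0.75*log(0.75/0.95) = -0.177292.
D = 0.402359 + -0.177292 = 0.2251

0.2251


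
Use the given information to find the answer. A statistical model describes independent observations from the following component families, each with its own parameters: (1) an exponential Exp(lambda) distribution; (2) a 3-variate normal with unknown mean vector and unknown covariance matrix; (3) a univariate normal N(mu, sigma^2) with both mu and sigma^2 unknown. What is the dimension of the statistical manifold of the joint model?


The dimension of a statistical manifold equals the number of free
(independent) real parameters of the model. For a product of independent
blocks the parameter counts add.
- exponential (lambda): 1.
- 3-variate normal: 3 (mean) + 3*4/2 = 6 (symmetric covariance) = 9.
- normal (mu, sigma^2): 2.
Total = 1 + 9 + 2 = 12.
Dimension = 12

12


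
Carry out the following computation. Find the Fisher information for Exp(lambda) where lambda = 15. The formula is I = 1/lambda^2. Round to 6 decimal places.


Fisher information for exponential: I(lambda) = 1/lambda^2.
lambda = 15, lambda^2 = 225.
I = 1/225 = 0.004444

0.004444


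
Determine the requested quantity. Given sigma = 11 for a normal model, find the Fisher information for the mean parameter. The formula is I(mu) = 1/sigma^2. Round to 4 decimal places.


The Fisher information for the mean of a normal distribution is I(mu) = 1/sigma^2.
sigma = 11, so sigma^2 = 121.
I(mu) = 1/121 = 0.0083

0.0083


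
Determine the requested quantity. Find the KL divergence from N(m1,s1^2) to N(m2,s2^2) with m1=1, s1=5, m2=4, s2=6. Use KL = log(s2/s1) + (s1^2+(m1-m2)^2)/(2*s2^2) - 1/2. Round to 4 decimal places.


KL divergence between normal distributions:
KL = log(s2/s1) + (s1^2 + (m1-m2)^2)/(2*s2^2) - 1/2.
log(6/5) = 0.182322.
(5^2 + (1-4)^2)/(2*6^2) = (25 + 9)/72 = 0.472222.
KL = 0.182322 + 0.472222 - 0.5 = 0.1545

0.1545


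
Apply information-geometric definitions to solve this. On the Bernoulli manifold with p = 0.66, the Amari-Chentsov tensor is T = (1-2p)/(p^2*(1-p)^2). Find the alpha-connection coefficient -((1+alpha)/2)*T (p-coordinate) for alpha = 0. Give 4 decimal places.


Skewness (Amari-Chentsov) tensor: T = (1-2p)/(p^2*(1-p)^2).
p = 0.66, 1-2p = -0.32, p^2 = 0.4356, (1-p)^2 = 0.1156.
T = -0.32/(0.4356 * 0.1156) = -6.354835.
In the p-coordinate, Gamma^(alpha) = Gamma^(0) - (alpha/2)*T with Gamma^(0) = (1/2)*g'(p) = -T/2,
so Gamma^(alpha) = -((1+alpha)/2)*T.
alpha = 0, -(1+alpha)/2 = -0.5.
Gamma = -0.5 * -6.354835 = 3.1774

3.1774


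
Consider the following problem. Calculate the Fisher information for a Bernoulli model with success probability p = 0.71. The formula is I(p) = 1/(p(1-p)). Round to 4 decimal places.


For Bernoulli(p), Fisher information is I(p) = 1/(p*(1-p)).
p = 0.71, 1-p = 0.29.
p*(1-p) = 0.2059.
I(p) = 1/0.2059 = 4.8567

4.8567


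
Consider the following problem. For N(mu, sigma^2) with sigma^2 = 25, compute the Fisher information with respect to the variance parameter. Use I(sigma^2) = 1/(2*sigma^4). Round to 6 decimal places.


Fisher information for variance: I(sigma^2) = 1/(2*sigma^4).
sigma^2 = 25, so sigma^4 = 625.
I = 1/(2*625) = 1/1250 = 0.000800

0.000800


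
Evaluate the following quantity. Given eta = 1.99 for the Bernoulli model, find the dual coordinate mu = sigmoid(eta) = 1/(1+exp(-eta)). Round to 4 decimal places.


Dual coordinate (expectation parameter) for Bernoulli:
mu = 1/(1+exp(-eta)).
eta = 1.99.
exp(-eta) = exp(-1.99) = 0.136695.
mu = 1/(1+0.136695) = 0.8797

0.8797


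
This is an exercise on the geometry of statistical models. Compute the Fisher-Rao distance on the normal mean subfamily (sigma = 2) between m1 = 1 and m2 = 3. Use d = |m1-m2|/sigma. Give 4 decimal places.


On the fixed-variance normal subfamily, geodesic distance = |m1-m2|/sigma.
|1 - 3| = 2.
sigma = 2.
d = 2/2 = 1.0000

1.0000


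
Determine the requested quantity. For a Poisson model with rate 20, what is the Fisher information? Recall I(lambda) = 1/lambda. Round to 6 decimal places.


Fisher information for Poisson: I(lambda) = 1/lambda.
lambda = 20.
I(lambda) = 1/20 = 0.050000

0.050000


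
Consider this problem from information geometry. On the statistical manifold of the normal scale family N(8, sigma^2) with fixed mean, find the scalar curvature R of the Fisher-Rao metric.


This family has a single free parameter, so its statistical manifold
is 1-dimensional. The Riemann curvature tensor of any 1-dimensional
Riemannian manifold vanishes identically, so R = 0.

0


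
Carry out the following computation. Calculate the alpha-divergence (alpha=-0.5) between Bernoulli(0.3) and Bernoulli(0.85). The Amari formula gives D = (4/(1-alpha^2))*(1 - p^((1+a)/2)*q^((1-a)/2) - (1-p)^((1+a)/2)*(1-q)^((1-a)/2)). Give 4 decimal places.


Amari alpha-divergence:
D = (4/(1-alpha^2))*(1 - p^((1+a)/2)*q^((1-a)/2) - (1-p)^((1+a)/2)*(1-q)^((1-a)/2)).
alpha = -0.5, p = 0.3, q = 0.85.
e1 = (1+alpha)/2 = 0.25, e2 = (1-alpha)/2 = 0.75.
t1 = p^e1 * q^e2 = 0.3^0.25 * 0.85^0.75 = 0.655156.
t2 = (1-p)^e1 * (1-q)^e2 = 0.7^0.25 * 0.15^0.75 = 0.220467.
4/(1-alpha^2) = 5.333333.
D = 5.333333*(1 - 0.655156 - 0.220467) = 0.6633

0.6633


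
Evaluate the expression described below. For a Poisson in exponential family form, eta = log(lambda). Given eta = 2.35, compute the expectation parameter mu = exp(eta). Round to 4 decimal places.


Expectation parameter for Poisson exponential family:
mu = exp(eta).
eta = 2.35.
mu = exp(2.35) = 10.4856

10.4856


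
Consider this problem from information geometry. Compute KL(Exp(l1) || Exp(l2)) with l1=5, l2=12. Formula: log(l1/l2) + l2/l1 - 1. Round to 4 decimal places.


KL divergence for exponential family:
KL = log(l1/l2) + l2/l1 - 1.
log(5/12) = -0.875469.
12/5 = 2.4.
KL = -0.875469 + 2.4 - 1 = 0.5245

0.5245


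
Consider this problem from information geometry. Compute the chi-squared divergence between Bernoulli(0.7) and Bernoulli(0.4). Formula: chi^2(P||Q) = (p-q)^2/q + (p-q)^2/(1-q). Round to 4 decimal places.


Chi-squared divergence between Bernoulli distributions:
chi^2 = (p-q)^2/q + (p-q)^2/(1-q).
p = 0.7, q = 0.4, p-q = 0.3.
(p-q)^2 = 0.09.
term1 = 0.09/0.4 = 0.225.
term2 = 0.09/0.6 = 0.15.
chi^2 = 0.225 + 0.15 = 0.3750

0.3750


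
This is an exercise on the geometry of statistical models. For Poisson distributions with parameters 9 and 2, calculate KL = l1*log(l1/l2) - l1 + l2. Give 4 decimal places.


KL divergence for Poisson:
KL = l1*log(l1/l2) - l1 + l2.
l1 = 9, l2 = 2.
log(9/2) = 1.504077.
l1*log(l1/l2) = 9 * 1.504077 = 13.536697.
KL = 13.536697 - 9 + 2 = 6.5367

6.5367


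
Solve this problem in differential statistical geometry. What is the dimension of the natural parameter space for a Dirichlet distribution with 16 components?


Exponential family dimension calculation:
Dirichlet with 16 components has 16 natural parameters.

16


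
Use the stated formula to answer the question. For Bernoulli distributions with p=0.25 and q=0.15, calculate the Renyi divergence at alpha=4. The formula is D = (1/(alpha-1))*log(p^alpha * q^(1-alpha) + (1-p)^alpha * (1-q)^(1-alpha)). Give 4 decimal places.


Renyi divergence of order alpha between Bernoulli distributions:
D = (1/(alpha-1))*log(p^alpha * q^(1-alpha) + (1-p)^alpha * (1-q)^(1-alpha)).
alpha = 4, p = 0.25, q = 0.15.
p^alpha * q^(1-alpha) = 0.25^4 * 0.15^-3 = 1.157407.
(1-p)^alpha * (1-q)^(1-alpha) = 0.75^4 * 0.85^-3 = 0.515215.
sum = 1.157407 + 0.515215 = 1.672622.
D = (1/3)*log(1.672622) = 0.1715

0.1715


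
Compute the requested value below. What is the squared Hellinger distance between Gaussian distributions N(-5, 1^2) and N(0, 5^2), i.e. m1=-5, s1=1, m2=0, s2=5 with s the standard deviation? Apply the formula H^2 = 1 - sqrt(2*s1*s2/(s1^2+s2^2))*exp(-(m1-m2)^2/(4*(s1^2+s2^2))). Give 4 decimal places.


Squared Hellinger distance for Gaussians:
H^2 = 1 - sqrt(2*s1*s2/(s1^2+s2^2)) * exp(-(m1-m2)^2/(4*(s1^2+s2^2))).
s1^2 = 1, s2^2 = 25, s1^2+s2^2 = 26.
sqrt(2*1*5/(26)) = 0.620174.
(m1-m2)^2 = (-5)^2 = 25.
exp(-25/(4*26)) = exp(-0.240385) = 0.786325.
H^2 = 1 - 0.620174*0.786325 = 0.5123

0.5123


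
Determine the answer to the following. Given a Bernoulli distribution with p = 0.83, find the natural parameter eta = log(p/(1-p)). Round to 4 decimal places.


Natural parameter for Bernoulli: eta = log(p/(1-p)).
p = 0.83, 1-p = 0.17.
p/(1-p) = 4.882353.
eta = log(4.882353) = 1.5856

1.5856


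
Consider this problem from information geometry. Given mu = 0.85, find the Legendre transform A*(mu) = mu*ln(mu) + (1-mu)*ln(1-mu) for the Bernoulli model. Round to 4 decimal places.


Legendre transform for Bernoulli:
A*(mu) = mu*log(mu) + (1-mu)*log(1-mu).
mu = 0.85, 1-mu = 0.15.
mu*log(mu) = 0.85*log(0.85) = -0.138141.
(1-mu)*log(1-mu) = 0.15*log(0.15) = -0.284568.
A* = -0.138141 + -0.284568 = -0.4227

-0.4227


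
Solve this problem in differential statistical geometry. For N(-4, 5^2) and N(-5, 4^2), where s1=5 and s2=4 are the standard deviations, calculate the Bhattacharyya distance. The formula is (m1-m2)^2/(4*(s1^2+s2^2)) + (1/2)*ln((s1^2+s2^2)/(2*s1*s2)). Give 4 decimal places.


Bhattacharyya distance between two Gaussians:
DB = (m1-m2)^2/(4*(s1^2+s2^2)) + (1/2)*ln((s1^2+s2^2)/(2*s1*s2)).
(m1-m2)^2 = (1)^2 = 1.
s1^2+s2^2 = 25 + 16 = 41.
term1 = 1/164 = 0.006098.
term2 = 0.5*ln(41/40.0) = 0.012346.
DB = 0.006098 + 0.012346 = 0.0184

0.0184


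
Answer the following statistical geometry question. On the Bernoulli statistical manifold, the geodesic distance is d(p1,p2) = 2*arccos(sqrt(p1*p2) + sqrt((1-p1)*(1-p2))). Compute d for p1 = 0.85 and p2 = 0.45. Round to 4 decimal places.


Geodesic distance on Bernoulli manifold:
d(p1,p2) = 2*arccos(sqrt(p1*p2) + sqrt((1-p1)*(1-p2))).
sqrt(p1*p2) = sqrt(0.85*0.45) = 0.618466.
sqrt((1-p1)*(1-p2)) = sqrt(0.15*0.55) = 0.287228.
arg = 0.618466 + 0.287228 = 0.905694.
d = 2*arccos(0.905694) = 0.8756

0.8756


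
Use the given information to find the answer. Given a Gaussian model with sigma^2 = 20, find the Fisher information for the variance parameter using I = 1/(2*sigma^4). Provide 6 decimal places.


Fisher information for variance: I(sigma^2) = 1/(2*sigma^4).
sigma^2 = 20, so sigma^4 = 400.
I = 1/(2*400) = 1/800 = 0.001250

0.001250


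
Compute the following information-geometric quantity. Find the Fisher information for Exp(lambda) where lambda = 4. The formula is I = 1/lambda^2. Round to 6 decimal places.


Fisher information for exponential: I(lambda) = 1/lambda^2.
lambda = 4, lambda^2 = 16.
I = 1/16 = 0.062500

0.062500


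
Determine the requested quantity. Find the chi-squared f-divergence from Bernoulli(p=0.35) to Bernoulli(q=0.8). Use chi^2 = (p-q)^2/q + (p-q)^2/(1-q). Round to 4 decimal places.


Chi-squared divergence between Bernoulli distributions:
chi^2 = (p-q)^2/q + (p-q)^2/(1-q).
p = 0.35, q = 0.8, p-q = -0.45.
(p-q)^2 = 0.2025.
term1 = 0.2025/0.8 = 0.253125.
term2 = 0.2025/0.2 = 1.0125.
chi^2 = 0.253125 + 1.0125 = 1.2656

1.2656


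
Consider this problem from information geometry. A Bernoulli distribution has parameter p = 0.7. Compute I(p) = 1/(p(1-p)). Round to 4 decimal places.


For Bernoulli(p), Fisher information is I(p) = 1/(p*(1-p)).
p = 0.7, 1-p = 0.3.
p*(1-p) = 0.21.
I(p) = 1/0.21 = 4.7619

4.7619


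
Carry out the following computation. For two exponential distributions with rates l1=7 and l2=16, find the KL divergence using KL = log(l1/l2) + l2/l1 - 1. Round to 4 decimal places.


KL divergence for exponential family:
KL = log(l1/l2) + l2/l1 - 1.
log(7/16) = -0.826679.
16/7 = 2.285714.
KL = -0.826679 + 2.285714 - 1 = 0.4590

0.4590


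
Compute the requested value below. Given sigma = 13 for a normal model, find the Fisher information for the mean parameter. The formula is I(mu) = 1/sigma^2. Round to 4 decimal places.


The Fisher information for the mean of a normal distribution is I(mu) = 1/sigma^2.
sigma = 13, so sigma^2 = 169.
I(mu) = 1/169 = 0.0059

0.0059


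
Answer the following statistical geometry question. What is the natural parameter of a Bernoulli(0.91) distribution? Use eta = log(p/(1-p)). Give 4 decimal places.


Natural parameter for Bernoulli: eta = log(p/(1-p)).
p = 0.91, 1-p = 0.09.
p/(1-p) = 10.111111.
eta = log(10.111111) = 2.3136

2.3136


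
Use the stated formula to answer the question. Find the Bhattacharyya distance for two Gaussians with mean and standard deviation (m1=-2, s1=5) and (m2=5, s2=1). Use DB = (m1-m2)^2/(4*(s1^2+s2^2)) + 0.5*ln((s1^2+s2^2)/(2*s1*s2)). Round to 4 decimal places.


Bhattacharyya distance between two Gaussians:
DB = (m1-m2)^2/(4*(s1^2+s2^2)) + (1/2)*ln((s1^2+s2^2)/(2*s1*s2)).
(m1-m2)^2 = (-7)^2 = 49.
s1^2+s2^2 = 25 + 1 = 26.
term1 = 49/104 = 0.471154.
term2 = 0.5*ln(26/10.0) = 0.477756.
DB = 0.471154 + 0.477756 = 0.9489

0.9489


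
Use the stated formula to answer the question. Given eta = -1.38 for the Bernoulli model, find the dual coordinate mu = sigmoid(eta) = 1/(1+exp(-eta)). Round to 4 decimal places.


Dual coordinate (expectation parameter) for Bernoulli:
mu = 1/(1+exp(-eta)).
eta = -1.38.
exp(-eta) = exp(1.38) = 3.974902.
mu = 1/(1+3.974902) = 0.2010

0.2010


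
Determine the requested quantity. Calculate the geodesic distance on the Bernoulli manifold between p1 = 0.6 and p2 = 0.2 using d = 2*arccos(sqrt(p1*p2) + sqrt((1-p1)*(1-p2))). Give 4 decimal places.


Geodesic distance on Bernoulli manifold:
d(p1,p2) = 2*arccos(sqrt(p1*p2) + sqrt((1-p1)*(1-p2))).
sqrt(p1*p2) = sqrt(0.6*0.2) = 0.34641.
sqrt((1-p1)*(1-p2)) = sqrt(0.4*0.8) = 0.565685.
arg = 0.34641 + 0.565685 = 0.912096.
d = 2*arccos(0.912096) = 0.8449

0.8449


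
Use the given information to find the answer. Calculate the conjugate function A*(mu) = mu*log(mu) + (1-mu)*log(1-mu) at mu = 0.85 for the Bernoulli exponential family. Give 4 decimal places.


Legendre transform for Bernoulli:
A*(mu) = mu*log(mu) + (1-mu)*log(1-mu).
mu = 0.85, 1-mu = 0.15.
mu*log(mu) = 0.85*log(0.85) = -0.138141.
(1-mu)*log(1-mu) = 0.15*log(0.15) = -0.284568.
A* = -0.138141 + -0.284568 = -0.4227

-0.4227


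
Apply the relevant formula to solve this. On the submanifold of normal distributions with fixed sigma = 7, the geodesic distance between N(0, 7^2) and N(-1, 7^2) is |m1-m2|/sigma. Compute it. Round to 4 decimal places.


On the fixed-variance normal subfamily, geodesic distance = |m1-m2|/sigma.
|0 - -1| = 1.
sigma = 7.
d = 1/7 = 0.1429

0.1429


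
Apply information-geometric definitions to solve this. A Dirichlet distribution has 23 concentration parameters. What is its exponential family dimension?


Exponential family dimension calculation:
Dirichlet with 23 components has 23 natural parameters.

23


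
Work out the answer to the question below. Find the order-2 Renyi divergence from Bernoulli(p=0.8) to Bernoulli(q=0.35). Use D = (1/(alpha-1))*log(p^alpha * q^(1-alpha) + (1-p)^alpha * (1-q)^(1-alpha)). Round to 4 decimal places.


Renyi divergence of order alpha between Bernoulli distributions:
D = (1/(alpha-1))*log(p^alpha * q^(1-alpha) + (1-p)^alpha * (1-q)^(1-alpha)).
alpha = 2, p = 0.8, q = 0.35.
p^alpha * q^(1-alpha) = 0.8^2 * 0.35^-1 = 1.828571.
(1-p)^alpha * (1-q)^(1-alpha) = 0.2^2 * 0.65^-1 = 0.061538.
sum = 1.828571 + 0.061538 = 1.89011.
D = (1/1)*log(1.89011) = 0.6366

0.6366


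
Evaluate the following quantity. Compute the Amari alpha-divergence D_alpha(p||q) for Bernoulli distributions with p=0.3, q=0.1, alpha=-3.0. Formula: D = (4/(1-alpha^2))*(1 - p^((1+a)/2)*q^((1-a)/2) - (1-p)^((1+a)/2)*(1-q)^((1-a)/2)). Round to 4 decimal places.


Amari alpha-divergence:
D = (4/(1-alpha^2))*(1 - p^((1+a)/2)*q^((1-a)/2) - (1-p)^((1+a)/2)*(1-q)^((1-a)/2)).
alpha = -3.0, p = 0.3, q = 0.1.
e1 = (1+alpha)/2 = -1.0, e2 = (1-alpha)/2 = 2.0.
t1 = p^e1 * q^e2 = 0.3^-1.0 * 0.1^2.0 = 0.033333.
t2 = (1-p)^e1 * (1-q)^e2 = 0.7^-1.0 * 0.9^2.0 = 1.157143.
4/(1-alpha^2) = -0.5.
D = -0.5*(1 - 0.033333 - 1.157143) = 0.0952

0.0952


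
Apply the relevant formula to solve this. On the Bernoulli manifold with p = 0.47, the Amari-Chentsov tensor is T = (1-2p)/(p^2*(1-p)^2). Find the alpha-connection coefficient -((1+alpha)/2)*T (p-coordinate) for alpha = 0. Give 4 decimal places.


Skewness (Amari-Chentsov) tensor: T = (1-2p)/(p^2*(1-p)^2).
p = 0.47, 1-2p = 0.06, p^2 = 0.2209, (1-p)^2 = 0.2809.
T = 0.06/(0.2209 * 0.2809) = 0.96695.
In the p-coordinate, Gamma^(alpha) = Gamma^(0) - (alpha/2)*T with Gamma^(0) = (1/2)*g'(p) = -T/2,
so Gamma^(alpha) = -((1+alpha)/2)*T.
alpha = 0, -(1+alpha)/2 = -0.5.
Gamma = -0.5 * 0.96695 = -0.4835

-0.4835


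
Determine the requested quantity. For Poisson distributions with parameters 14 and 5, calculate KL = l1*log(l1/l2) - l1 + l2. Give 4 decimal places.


KL divergence for Poisson:
KL = l1*log(l1/l2) - l1 + l2.
l1 = 14, l2 = 5.
log(14/5) = 1.029619.
l1*log(l1/l2) = 14 * 1.029619 = 14.414672.
KL = 14.414672 - 14 + 5 = 5.4147

5.4147


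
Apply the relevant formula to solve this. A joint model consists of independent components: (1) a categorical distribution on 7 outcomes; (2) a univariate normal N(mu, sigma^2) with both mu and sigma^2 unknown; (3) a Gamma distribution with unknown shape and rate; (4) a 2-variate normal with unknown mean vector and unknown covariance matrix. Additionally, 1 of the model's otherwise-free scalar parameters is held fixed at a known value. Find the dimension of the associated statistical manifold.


The dimension of a statistical manifold equals the number of free
(independent) real parameters of the model. For a product of independent
blocks the parameter counts add.
- categorical on 7 outcomes (probabilities sum to 1): 7-1 = 6.
- normal (mu, sigma^2): 2.
- Gamma (shape, rate): 2.
- 2-variate normal: 2 (mean) + 2*3/2 = 3 (symmetric covariance) = 5.
Total = 6 + 2 + 2 + 5 = 15.
1 parameter(s) fixed at known values: 15 - 1 = 14.
Dimension = 14

14


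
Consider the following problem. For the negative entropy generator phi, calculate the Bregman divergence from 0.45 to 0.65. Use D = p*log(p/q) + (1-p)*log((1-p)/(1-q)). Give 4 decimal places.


Bregman divergence with negative entropy generator:
D = p*log(p/q) + (1-p)*log((1-p)/(1-q)).
p = 0.45, q = 0.65.
p*log(p/q) = 0.45*log(0.45/0.65) = -0.165476.
(1-p)*log((1-p)/(1-q)) = 0.55*log(0.55/0.35) = 0.248592.
D = -0.165476 + 0.248592 = 0.0831

0.0831


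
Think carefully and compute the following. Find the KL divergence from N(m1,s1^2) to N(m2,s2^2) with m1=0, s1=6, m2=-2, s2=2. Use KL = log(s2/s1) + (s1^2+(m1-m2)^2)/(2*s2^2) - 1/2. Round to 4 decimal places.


KL divergence between normal distributions:
KL = log(s2/s1) + (s1^2 + (m1-m2)^2)/(2*s2^2) - 1/2.
log(2/6) = -1.098612.
(6^2 + (0--2)^2)/(2*2^2) = (36 + 4)/8 = 5.0.
KL = -1.098612 + 5.0 - 0.5 = 3.4014

3.4014


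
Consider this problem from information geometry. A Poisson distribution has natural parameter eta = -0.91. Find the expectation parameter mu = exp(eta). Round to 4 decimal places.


Expectation parameter for Poisson exponential family:
mu = exp(eta).
eta = -0.91.
mu = exp(-0.91) = 0.4025

0.4025


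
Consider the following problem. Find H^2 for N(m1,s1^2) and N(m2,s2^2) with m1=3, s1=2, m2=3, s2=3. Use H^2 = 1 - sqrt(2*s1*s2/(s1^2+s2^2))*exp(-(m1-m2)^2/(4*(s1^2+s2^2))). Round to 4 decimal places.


Squared Hellinger distance for Gaussians:
H^2 = 1 - sqrt(2*s1*s2/(s1^2+s2^2)) * exp(-(m1-m2)^2/(4*(s1^2+s2^2))).
s1^2 = 4, s2^2 = 9, s1^2+s2^2 = 13.
sqrt(2*2*3/(13)) = 0.960769.
(m1-m2)^2 = (0)^2 = 0.
exp(-0/(4*13)) = exp(0.0) = 1.0.
H^2 = 1 - 0.960769*1.0 = 0.0392

0.0392


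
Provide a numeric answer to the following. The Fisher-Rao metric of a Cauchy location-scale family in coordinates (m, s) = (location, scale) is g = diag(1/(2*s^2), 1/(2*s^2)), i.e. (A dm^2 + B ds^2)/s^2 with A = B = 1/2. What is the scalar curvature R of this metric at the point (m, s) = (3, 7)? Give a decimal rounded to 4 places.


The metric has the form g = (A dm^2 + B ds^2)/s^2 with A = 1/2, B = 1/2.
Substitute u = sqrt(A/B)*m: g = B*(du^2 + ds^2)/s^2, i.e. B times the
Poincare upper half-plane metric, which has constant Gaussian curvature -1.
Scaling a 2D metric by a constant c divides the Gaussian curvature by c,
so K = -1/B = -1/(1/2) = -2.0000 everywhere (the point (m, s) = (3, 7) is irrelevant:
the curvature is constant).
Scalar curvature in dimension 2: R = 2K = -2/(1/2) = -4.0000.

-4.0000


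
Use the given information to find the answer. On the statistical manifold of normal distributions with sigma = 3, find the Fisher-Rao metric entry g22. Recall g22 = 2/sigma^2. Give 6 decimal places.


For the 2-parameter normal family, the Fisher metric has:
  g11 = 1/sigma^2, g22 = 2/sigma^2.
sigma = 3, sigma^2 = 9.
g22 = 0.222222

0.222222


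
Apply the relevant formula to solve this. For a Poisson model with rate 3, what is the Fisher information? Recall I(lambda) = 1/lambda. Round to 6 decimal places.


Fisher information for Poisson: I(lambda) = 1/lambda.
lambda = 3.
I(lambda) = 1/3 = 0.333333

0.333333


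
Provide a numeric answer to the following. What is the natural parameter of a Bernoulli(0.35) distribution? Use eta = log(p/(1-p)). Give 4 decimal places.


Natural parameter for Bernoulli: eta = log(p/(1-p)).
p = 0.35, 1-p = 0.65.
p/(1-p) = 0.538462.
eta = log(0.538462) = -0.6190

-0.6190


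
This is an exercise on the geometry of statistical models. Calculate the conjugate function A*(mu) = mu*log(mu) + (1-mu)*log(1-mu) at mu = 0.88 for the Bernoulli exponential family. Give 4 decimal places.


Legendre transform for Bernoulli:
A*(mu) = mu*log(mu) + (1-mu)*log(1-mu).
mu = 0.88, 1-mu = 0.12.
mu*log(mu) = 0.88*log(0.88) = -0.112493.
(1-mu)*log(1-mu) = 0.12*log(0.12) = -0.254432.
A* = -0.112493 + -0.254432 = -0.3669

-0.3669


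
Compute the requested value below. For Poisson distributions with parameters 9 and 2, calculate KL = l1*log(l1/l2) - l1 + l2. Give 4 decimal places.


KL divergence for Poisson:
KL = l1*log(l1/l2) - l1 + l2.
l1 = 9, l2 = 2.
log(9/2) = 1.504077.
l1*log(l1/l2) = 9 * 1.504077 = 13.536697.
KL = 13.536697 - 9 + 2 = 6.5367

6.5367


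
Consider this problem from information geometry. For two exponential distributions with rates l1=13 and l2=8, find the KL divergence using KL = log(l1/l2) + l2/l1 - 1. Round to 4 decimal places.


KL divergence for exponential family:
KL = log(l1/l2) + l2/l1 - 1.
log(13/8) = 0.485508.
8/13 = 0.615385.
KL = 0.485508 + 0.615385 - 1 = 0.1009

0.1009


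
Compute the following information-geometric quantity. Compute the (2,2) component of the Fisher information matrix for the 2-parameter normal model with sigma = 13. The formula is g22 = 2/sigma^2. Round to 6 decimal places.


For the 2-parameter normal family, the Fisher metric has:
  g11 = 1/sigma^2, g22 = 2/sigma^2.
sigma = 13, sigma^2 = 169.
g22 = 0.011834

0.011834


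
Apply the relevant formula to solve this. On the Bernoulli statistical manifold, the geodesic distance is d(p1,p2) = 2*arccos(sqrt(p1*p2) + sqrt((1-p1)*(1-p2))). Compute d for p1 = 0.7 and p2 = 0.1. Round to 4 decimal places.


Geodesic distance on Bernoulli manifold:
d(p1,p2) = 2*arccos(sqrt(p1*p2) + sqrt((1-p1)*(1-p2))).
sqrt(p1*p2) = sqrt(0.7*0.1) = 0.264575.
sqrt((1-p1)*(1-p2)) = sqrt(0.3*0.9) = 0.519615.
arg = 0.264575 + 0.519615 = 0.78419.
d = 2*arccos(0.78419) = 1.3388

1.3388


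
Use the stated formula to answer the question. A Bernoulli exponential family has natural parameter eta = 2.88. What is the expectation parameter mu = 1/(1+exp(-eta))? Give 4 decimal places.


Dual coordinate (expectation parameter) for Bernoulli:
mu = 1/(1+exp(-eta)).
eta = 2.88.
exp(-eta) = exp(-2.88) = 0.056135.
mu = 1/(1+0.056135) = 0.9468

0.9468


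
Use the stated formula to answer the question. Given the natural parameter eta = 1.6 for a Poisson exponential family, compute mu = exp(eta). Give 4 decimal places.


Expectation parameter for Poisson exponential family:
mu = exp(eta).
eta = 1.6.
mu = exp(1.6) = 4.9530

4.9530


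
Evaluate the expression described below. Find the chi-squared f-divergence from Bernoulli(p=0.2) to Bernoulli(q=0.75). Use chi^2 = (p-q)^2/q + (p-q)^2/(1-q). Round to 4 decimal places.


Chi-squared divergence between Bernoulli distributions:
chi^2 = (p-q)^2/q + (p-q)^2/(1-q).
p = 0.2, q = 0.75, p-q = -0.55.
(p-q)^2 = 0.3025.
term1 = 0.3025/0.75 = 0.403333.
term2 = 0.3025/0.25 = 1.21.
chi^2 = 0.403333 + 1.21 = 1.6133

1.6133


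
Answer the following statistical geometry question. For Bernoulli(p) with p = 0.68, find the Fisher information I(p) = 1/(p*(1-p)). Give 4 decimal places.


For Bernoulli(p), Fisher information is I(p) = 1/(p*(1-p)).
p = 0.68, 1-p = 0.32.
p*(1-p) = 0.2176.
I(p) = 1/0.2176 = 4.5956

4.5956


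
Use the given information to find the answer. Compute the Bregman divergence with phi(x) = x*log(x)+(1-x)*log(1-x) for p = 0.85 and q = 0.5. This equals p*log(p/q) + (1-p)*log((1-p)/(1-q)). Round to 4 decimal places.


Bregman divergence with negative entropy generator:
D = p*log(p/q) + (1-p)*log((1-p)/(1-q)).
p = 0.85, q = 0.5.
p*log(p/q) = 0.85*log(0.85/0.5) = 0.451034.
(1-p)*log((1-p)/(1-q)) = 0.15*log(0.15/0.5) = -0.180596.
D = 0.451034 + -0.180596 = 0.2704

0.2704


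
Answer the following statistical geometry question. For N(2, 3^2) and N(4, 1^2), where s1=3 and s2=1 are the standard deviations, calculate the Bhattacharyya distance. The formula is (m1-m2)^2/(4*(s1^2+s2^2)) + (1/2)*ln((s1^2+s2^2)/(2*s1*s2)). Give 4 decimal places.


Bhattacharyya distance between two Gaussians:
DB = (m1-m2)^2/(4*(s1^2+s2^2)) + (1/2)*ln((s1^2+s2^2)/(2*s1*s2)).
(m1-m2)^2 = (-2)^2 = 4.
s1^2+s2^2 = 9 + 1 = 10.
term1 = 4/40 = 0.1.
term2 = 0.5*ln(10/6.0) = 0.255413.
DB = 0.1 + 0.255413 = 0.3554

0.3554


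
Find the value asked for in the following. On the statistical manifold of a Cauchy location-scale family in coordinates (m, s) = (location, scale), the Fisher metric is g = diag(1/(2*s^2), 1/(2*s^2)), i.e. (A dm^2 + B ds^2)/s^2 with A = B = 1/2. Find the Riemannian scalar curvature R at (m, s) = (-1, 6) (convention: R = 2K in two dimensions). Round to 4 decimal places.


The metric has the form g = (A dm^2 + B ds^2)/s^2 with A = 1/2, B = 1/2.
Substitute u = sqrt(A/B)*m: g = B*(du^2 + ds^2)/s^2, i.e. B times the
Poincare upper half-plane metric, which has constant Gaussian curvature -1.
Scaling a 2D metric by a constant c divides the Gaussian curvature by c,
so K = -1/B = -1/(1/2) = -2.0000 everywhere (the point (m, s) = (-1, 6) is irrelevant:
the curvature is constant).
Scalar curvature in dimension 2: R = 2K = -2/(1/2) = -4.0000.

-4.0000


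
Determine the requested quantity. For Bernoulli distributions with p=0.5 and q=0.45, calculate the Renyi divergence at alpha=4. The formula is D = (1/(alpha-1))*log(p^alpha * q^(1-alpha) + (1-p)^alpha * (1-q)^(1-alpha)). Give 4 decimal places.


Renyi divergence of order alpha between Bernoulli distributions:
D = (1/(alpha-1))*log(p^alpha * q^(1-alpha) + (1-p)^alpha * (1-q)^(1-alpha)).
alpha = 4, p = 0.5, q = 0.45.
p^alpha * q^(1-alpha) = 0.5^4 * 0.45^-3 = 0.685871.
(1-p)^alpha * (1-q)^(1-alpha) = 0.5^4 * 0.55^-3 = 0.375657.
sum = 0.685871 + 0.375657 = 1.061528.
D = (1/3)*log(1.061528) = 0.0199

0.0199


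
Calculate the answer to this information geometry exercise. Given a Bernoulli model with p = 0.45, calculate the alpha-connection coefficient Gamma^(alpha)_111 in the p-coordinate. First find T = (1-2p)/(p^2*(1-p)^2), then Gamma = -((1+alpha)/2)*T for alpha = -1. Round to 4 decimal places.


Skewness (Amari-Chentsov) tensor: T = (1-2p)/(p^2*(1-p)^2).
p = 0.45, 1-2p = 0.1, p^2 = 0.2025, (1-p)^2 = 0.3025.
T = 0.1/(0.2025 * 0.3025) = 1.632486.
In the p-coordinate, Gamma^(alpha) = Gamma^(0) - (alpha/2)*T with Gamma^(0) = (1/2)*g'(p) = -T/2,
so Gamma^(alpha) = -((1+alpha)/2)*T.
alpha = -1, -(1+alpha)/2 = 0.0.
Gamma = 0.0 * 1.632486 = 0.0000

0.0000


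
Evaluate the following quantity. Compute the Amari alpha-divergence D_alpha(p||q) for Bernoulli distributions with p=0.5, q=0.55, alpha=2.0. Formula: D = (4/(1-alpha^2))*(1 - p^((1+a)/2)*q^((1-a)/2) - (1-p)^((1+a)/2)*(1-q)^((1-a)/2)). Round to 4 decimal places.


Amari alpha-divergence:
D = (4/(1-alpha^2))*(1 - p^((1+a)/2)*q^((1-a)/2) - (1-p)^((1+a)/2)*(1-q)^((1-a)/2)).
alpha = 2.0, p = 0.5, q = 0.55.
e1 = (1+alpha)/2 = 1.5, e2 = (1-alpha)/2 = -0.5.
t1 = p^e1 * q^e2 = 0.5^1.5 * 0.55^-0.5 = 0.476731.
t2 = (1-p)^e1 * (1-q)^e2 = 0.5^1.5 * 0.45^-0.5 = 0.527046.
4/(1-alpha^2) = -1.333333.
D = -1.333333*(1 - 0.476731 - 0.527046) = 0.0050

0.0050
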